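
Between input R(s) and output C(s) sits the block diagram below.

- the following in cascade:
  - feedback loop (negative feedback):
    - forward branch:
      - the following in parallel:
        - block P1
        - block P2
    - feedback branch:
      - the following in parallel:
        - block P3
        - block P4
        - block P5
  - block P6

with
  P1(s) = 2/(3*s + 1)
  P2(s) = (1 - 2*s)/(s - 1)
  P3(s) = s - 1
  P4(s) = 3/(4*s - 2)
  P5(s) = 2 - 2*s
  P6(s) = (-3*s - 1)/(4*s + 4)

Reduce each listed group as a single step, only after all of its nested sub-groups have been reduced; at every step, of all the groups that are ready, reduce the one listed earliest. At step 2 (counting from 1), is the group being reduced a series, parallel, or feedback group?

[1] reduce the parallel group P1, P2
[2] add P3, P4, P5 (parallel)
[3] feedback reduction of (P1+P2), (P3+P4+P5)
[4] reduce the series chain [(P1+P2)/(1+(P1+P2)*(P3+P4+P5))], P6
At step 2 the group reduced is parallel.

Answer: parallel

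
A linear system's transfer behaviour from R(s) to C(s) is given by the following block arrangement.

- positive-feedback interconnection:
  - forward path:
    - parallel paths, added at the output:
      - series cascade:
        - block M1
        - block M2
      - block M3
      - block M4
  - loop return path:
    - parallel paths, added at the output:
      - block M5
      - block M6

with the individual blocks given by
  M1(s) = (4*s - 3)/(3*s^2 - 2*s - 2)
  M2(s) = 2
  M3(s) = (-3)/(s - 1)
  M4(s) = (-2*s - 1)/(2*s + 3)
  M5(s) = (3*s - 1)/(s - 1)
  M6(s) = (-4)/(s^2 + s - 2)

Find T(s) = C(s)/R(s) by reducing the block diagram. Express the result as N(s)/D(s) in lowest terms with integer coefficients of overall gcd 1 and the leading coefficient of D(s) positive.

Reducing step by step:

[1] combine M1, M2 in series = (8*s - 6)/(3*s^2 - 2*s - 2)
[2] parallel reduction of (M1*M2), M3, M4 = (-6*s^4 + 5*s^3 - 14*s^2 - 4*s + 34)/(6*s^4 - s^3 - 15*s^2 + 4*s + 6)
[3] add M5, M6 (parallel) = (3*s^2 + 5*s - 6)/(s^2 + s - 2)
[4] collapse the loop (((M1*M2)+M3+M4) forward, (M5+M6) return); the result is T(s) itself (integer coefficients, no common factor, positive leading denominator coefficient)

Answer: (-6*s^6 - s^5 + 3*s^4 - 28*s^3 + 58*s^2 + 42*s - 68)/(24*s^6 + 20*s^5 - 47*s^4 + 103*s^3 - 126*s^2 - 196*s + 192)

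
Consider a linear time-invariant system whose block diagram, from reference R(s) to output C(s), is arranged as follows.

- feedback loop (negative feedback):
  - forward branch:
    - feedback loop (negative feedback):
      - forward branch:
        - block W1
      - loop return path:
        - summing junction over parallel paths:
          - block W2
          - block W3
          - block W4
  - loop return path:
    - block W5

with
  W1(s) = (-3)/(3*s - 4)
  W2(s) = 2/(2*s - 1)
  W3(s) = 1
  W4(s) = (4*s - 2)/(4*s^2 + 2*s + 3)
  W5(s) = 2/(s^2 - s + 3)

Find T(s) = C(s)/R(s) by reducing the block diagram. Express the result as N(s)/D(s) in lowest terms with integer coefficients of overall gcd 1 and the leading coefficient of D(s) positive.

Answer: (-24*s^5 + 24*s^4 - 84*s^3 + 21*s^2 - 45*s + 27)/(24*s^6 - 80*s^5 + 92*s^4 - 205*s^3 - 86*s^2 - 96*s + 9)

Working:
[1] combine W2, W3, W4 in parallel gives (8*s^3 + 16*s^2 + 5)/(8*s^3 + 4*s - 3)
[2] reduce the feedback loop with forward W1 and return (W2+W3+W4) gives (-24*s^3 - 12*s + 9)/(24*s^4 - 56*s^3 - 36*s^2 - 25*s - 3)
[3] collapse the loop ([W1/(1+W1*(W2+W3+W4))] forward, W5 return): this yields T(s), and no further normalization is needed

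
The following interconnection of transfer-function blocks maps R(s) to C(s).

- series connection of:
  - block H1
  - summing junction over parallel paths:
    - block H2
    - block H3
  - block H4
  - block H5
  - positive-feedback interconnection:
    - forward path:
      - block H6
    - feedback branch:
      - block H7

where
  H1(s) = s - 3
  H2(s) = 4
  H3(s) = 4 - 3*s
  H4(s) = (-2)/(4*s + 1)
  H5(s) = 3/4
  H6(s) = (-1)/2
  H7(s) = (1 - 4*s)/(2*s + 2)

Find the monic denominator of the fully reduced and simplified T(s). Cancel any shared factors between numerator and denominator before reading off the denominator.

Step 1: sum the parallel branches H2, H3 gives 8 - 3*s
Step 2: collapse the loop (H6 forward, H7 return) gives -2*s/5 - 2/5
Step 3: series reduction of H1, (H2+H3), H4, H5, [H6/(1-H6*H7)] gives (-9*s^3 + 42*s^2 - 21*s - 72)/(20*s + 5)
No further cancellation is possible in the step-3 result, so that is T(s). Its denominator becomes monic after dividing by the leading coefficient 20.

Hence the answer: s + 1/4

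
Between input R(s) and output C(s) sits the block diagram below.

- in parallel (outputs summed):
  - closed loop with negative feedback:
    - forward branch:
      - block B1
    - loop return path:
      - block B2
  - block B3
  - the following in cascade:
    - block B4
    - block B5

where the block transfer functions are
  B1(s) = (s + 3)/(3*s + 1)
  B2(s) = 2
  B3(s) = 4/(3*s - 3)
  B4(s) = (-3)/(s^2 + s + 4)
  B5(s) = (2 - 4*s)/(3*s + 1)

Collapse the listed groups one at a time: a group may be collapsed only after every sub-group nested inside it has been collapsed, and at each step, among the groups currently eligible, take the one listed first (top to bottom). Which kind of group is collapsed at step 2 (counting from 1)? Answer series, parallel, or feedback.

Reducing step by step:

[1] apply the feedback formula to B1, B2
[2] combine B4, B5 in series
[3] combine [B1/(1+B1*B2)], B3, (B4*B5) in parallel
Step 2: series.

Answer: series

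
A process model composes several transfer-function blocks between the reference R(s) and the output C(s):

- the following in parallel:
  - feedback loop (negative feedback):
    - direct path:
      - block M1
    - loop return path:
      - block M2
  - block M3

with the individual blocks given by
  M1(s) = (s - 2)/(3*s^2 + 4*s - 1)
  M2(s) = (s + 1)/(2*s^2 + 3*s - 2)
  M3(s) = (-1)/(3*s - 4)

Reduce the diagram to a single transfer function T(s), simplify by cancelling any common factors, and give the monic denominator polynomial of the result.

First reduce the diagram to T(s).

Step 1. apply the feedback formula to M1, M2, giving (2*s^3 - s^2 - 8*s + 4)/(6*s^4 + 17*s^3 + 5*s^2 - 12*s)
Step 2. parallel reduction of [M1/(1+M1*M2)], M3, giving (-28*s^3 - 25*s^2 + 56*s - 16)/(18*s^5 + 27*s^4 - 53*s^3 - 56*s^2 + 48*s)
The result of step 2 is T(s) in lowest terms. Its denominator has leading coefficient 18; dividing the denominator through by 18 makes it monic.

Answer: s^5 + 3*s^4/2 - 53*s^3/18 - 28*s^2/9 + 8*s/3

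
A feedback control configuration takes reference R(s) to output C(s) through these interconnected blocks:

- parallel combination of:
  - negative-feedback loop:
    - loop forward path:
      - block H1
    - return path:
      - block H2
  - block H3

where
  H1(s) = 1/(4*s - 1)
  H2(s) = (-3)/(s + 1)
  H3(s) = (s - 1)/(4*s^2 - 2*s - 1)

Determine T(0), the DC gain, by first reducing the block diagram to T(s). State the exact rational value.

Step 1. collapse the loop (H1 forward, H2 return), giving (s + 1)/(4*s^2 + 3*s - 4)
Step 2. sum the parallel branches [H1/(1+H1*H2)], H3, giving (8*s^3 + s^2 - 10*s + 3)/(16*s^4 + 4*s^3 - 26*s^2 + 5*s + 4)
DC gain: substitute s = 0 into T(s) from step 2: T(0) = 3/4.

Answer: 3/4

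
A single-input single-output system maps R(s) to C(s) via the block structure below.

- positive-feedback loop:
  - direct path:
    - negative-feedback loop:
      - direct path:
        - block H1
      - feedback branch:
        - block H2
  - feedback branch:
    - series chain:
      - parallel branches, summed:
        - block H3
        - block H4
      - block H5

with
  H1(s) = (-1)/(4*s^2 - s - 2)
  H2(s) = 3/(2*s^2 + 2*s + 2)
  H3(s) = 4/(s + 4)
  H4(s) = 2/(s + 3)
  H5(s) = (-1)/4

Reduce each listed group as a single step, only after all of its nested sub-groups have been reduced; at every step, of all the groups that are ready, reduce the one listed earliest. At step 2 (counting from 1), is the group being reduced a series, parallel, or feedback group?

The answer is parallel.

Reasoning:
(1) feedback reduction of H1, H2
(2) combine H3, H4 in parallel
(3) combine (H3+H4), H5 in series
(4) feedback reduction of [H1/(1+H1*H2)], ((H3+H4)*H5)
At step 2 the group reduced is parallel.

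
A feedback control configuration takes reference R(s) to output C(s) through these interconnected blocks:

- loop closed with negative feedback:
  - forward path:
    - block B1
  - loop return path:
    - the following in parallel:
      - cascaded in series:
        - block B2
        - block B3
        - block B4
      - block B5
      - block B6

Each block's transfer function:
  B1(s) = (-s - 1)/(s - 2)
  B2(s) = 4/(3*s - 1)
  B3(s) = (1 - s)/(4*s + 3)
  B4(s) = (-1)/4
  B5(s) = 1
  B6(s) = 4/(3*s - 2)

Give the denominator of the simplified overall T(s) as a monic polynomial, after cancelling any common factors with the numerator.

Answer: s^3 + 13*s^2/53 - 52*s/159 + 8/159

Working:
Step 1: combine B2, B3, B4 in series = (s - 1)/(12*s^2 + 5*s - 3)
Step 2: parallel reduction of (B2*B3*B4), B5, B6 = (36*s^3 + 42*s^2 - 4*s - 4)/(36*s^3 - 9*s^2 - 19*s + 6)
Step 3: reduce the feedback loop with forward B1 and return ((B2*B3*B4)+B5+B6) = (36*s^4 + 27*s^3 - 28*s^2 - 13*s + 6)/(159*s^3 + 39*s^2 - 52*s + 8)
The result of step 3 is T(s) in lowest terms. Its denominator has leading coefficient 159; dividing the denominator through by 159 makes it monic.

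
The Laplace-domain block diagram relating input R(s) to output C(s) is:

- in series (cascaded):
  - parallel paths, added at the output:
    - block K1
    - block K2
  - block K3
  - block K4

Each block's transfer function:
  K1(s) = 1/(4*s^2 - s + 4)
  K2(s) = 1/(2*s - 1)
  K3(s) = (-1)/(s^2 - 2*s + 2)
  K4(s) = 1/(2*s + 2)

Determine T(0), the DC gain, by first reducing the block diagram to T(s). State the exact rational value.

First reduce the diagram to T(s).

Step 1. parallel reduction of K1, K2, giving (4*s^2 + s + 3)/(8*s^3 - 6*s^2 + 9*s - 4)
Step 2. multiply (K1+K2), K3, K4 (series), giving (-4*s^2 - s - 3)/(16*s^6 - 28*s^5 + 30*s^4 + 6*s^3 - 16*s^2 + 36*s - 16)
DC gain: substitute s = 0 into T(s) from step 2: T(0) = -3/(-16) = 3/16.

Answer: 3/16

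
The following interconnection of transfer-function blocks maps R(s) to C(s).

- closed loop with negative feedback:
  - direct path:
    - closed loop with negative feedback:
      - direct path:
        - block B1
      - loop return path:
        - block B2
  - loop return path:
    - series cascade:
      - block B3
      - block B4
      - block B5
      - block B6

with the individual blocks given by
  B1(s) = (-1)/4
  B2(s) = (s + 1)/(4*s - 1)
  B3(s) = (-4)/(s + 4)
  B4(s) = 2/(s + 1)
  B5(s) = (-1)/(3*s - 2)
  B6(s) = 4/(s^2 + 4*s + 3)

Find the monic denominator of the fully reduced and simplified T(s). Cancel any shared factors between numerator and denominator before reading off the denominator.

Step 1 - close the feedback loop around B1, B2, giving (1 - 4*s)/(15*s - 5)
Step 2 - series reduction of B3, B4, B5, B6, giving 32/(3*s^5 + 25*s^4 + 63*s^3 + 39*s^2 - 26*s - 24)
Step 3 - reduce the feedback loop with forward [B1/(1+B1*B2)] and return (B3*B4*B5*B6), giving (-12*s^6 - 97*s^5 - 227*s^4 - 93*s^3 + 143*s^2 + 70*s - 24)/(45*s^6 + 360*s^5 + 820*s^4 + 270*s^3 - 585*s^2 - 358*s + 152)
That last expression is T(s), already simplified. Scaling its denominator by 1/45 (the reciprocal of the leading coefficient) yields the monic denominator.

Hence the answer: s^6 + 8*s^5 + 164*s^4/9 + 6*s^3 - 13*s^2 - 358*s/45 + 152/45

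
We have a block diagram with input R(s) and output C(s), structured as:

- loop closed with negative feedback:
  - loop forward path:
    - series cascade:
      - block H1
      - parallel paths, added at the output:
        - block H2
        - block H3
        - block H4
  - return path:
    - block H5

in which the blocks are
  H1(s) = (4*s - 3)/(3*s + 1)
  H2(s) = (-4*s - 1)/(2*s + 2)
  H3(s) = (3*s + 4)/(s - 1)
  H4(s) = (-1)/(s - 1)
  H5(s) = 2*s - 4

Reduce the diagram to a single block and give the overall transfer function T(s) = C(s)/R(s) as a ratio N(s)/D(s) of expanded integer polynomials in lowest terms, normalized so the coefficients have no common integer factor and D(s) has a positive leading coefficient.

Step 1: combine H2, H3, H4 in parallel; result (2*s^2 + 15*s + 7)/(2*s^2 - 2)
Step 2: cascade H1, (H2+H3+H4); result (8*s^3 + 54*s^2 - 17*s - 21)/(6*s^3 + 2*s^2 - 6*s - 2)
Step 3: feedback reduction of (H1*(H2+H3+H4)), H5; the result is T(s) itself (integer coefficients, no common factor, positive leading denominator coefficient)

Hence the answer: (8*s^3 + 54*s^2 - 17*s - 21)/(16*s^4 + 82*s^3 - 248*s^2 + 20*s + 82)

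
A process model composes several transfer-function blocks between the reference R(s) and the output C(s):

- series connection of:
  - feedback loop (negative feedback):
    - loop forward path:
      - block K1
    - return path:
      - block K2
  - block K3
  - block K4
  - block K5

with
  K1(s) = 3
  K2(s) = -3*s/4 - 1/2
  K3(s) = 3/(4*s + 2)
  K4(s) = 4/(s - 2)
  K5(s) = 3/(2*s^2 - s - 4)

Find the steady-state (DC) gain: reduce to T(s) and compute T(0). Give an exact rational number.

The answer is -27/2.

Reasoning:
1. feedback reduction of K1, K2 -> (-12)/(9*s + 2)
2. combine [K1/(1+K1*K2)], K3, K4, K5 in series -> (-216)/(36*s^5 - 64*s^4 - 97*s^3 + 108*s^2 + 100*s + 16)
The step-2 result is T(s). Setting s = 0: T(0) = -216/16 = -27/2.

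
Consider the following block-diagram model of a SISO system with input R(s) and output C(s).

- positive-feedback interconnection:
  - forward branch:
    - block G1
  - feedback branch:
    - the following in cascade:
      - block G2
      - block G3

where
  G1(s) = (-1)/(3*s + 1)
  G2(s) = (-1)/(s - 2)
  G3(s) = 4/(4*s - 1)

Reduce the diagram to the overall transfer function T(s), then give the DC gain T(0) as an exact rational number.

1. reduce the series chain G2, G3 -> (-4)/(4*s^2 - 9*s + 2)
2. collapse the loop (G1 forward, (G2*G3) return) -> (-4*s^2 + 9*s - 2)/(12*s^3 - 23*s^2 - 3*s - 2)
That last expression is T(s); at s = 0 only the constant terms survive, so T(0) = -2/(-2) = 1.

Therefore the answer is 1.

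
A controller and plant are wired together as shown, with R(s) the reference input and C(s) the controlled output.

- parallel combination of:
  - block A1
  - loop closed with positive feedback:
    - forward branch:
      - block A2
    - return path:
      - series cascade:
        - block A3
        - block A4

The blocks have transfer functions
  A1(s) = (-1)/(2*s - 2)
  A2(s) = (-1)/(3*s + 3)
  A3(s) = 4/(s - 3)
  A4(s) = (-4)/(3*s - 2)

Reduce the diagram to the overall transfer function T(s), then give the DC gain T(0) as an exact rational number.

Step 1: combine A3, A4 in series; result (-16)/(3*s^2 - 11*s + 6)
Step 2: apply the feedback formula to A2, (A3*A4); result (-3*s^2 + 11*s - 6)/(9*s^3 - 24*s^2 - 15*s + 2)
Step 3: sum the parallel branches A1, [A2/(1-A2*(A3*A4))]; result (-15*s^3 + 52*s^2 - 19*s + 10)/(18*s^4 - 66*s^3 + 18*s^2 + 34*s - 4)
The step-3 result is T(s). Setting s = 0: T(0) = 10/(-4) = -5/2.

Hence the answer: -5/2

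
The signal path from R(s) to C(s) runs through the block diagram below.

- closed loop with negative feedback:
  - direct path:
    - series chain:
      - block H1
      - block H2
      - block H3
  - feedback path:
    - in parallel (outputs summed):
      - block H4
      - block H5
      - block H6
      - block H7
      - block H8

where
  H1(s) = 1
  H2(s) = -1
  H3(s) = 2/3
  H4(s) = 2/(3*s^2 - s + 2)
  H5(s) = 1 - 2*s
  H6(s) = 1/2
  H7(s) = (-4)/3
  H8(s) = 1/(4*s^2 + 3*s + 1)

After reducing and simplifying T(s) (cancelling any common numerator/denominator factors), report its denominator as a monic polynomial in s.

The answer is s^5 + 13*s^4/12 + 17*s^3/18 + 29*s^2/72 + 17*s/72 - 1/18.

Reasoning:
Step 1: combine H1, H2, H3 in series, giving (-2)/3
Step 2: sum the parallel branches H4, H5, H6, H7, H8, giving (-144*s^5 - 48*s^4 - 91*s^3 + 14*s^2 + 11*s + 26)/(72*s^4 + 30*s^3 + 48*s^2 + 30*s + 12)
Step 3: collapse the loop ((H1*H2*H3) forward, (H4+H5+H6+H7+H8) return), giving (-36*s^4 - 15*s^3 - 24*s^2 - 15*s - 6)/(72*s^5 + 78*s^4 + 68*s^3 + 29*s^2 + 17*s - 4)
The result of step 3 is T(s) in lowest terms. Its denominator has leading coefficient 72; dividing the denominator through by 72 makes it monic.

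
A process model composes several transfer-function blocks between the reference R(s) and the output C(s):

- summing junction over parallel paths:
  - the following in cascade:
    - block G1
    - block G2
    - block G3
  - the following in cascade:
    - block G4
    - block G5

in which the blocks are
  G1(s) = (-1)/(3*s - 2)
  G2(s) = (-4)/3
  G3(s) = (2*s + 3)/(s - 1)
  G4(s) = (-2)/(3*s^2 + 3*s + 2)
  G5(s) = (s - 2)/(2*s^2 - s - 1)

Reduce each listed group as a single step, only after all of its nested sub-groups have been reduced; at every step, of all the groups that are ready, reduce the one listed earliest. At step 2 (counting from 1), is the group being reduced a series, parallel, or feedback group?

Reducing step by step:

Step 1: cascade G1, G2, G3
Step 2: combine G4, G5 in series
Step 3: add (G1*G2*G3), (G4*G5) (parallel)
The group at step 2 is a series group.

Answer: series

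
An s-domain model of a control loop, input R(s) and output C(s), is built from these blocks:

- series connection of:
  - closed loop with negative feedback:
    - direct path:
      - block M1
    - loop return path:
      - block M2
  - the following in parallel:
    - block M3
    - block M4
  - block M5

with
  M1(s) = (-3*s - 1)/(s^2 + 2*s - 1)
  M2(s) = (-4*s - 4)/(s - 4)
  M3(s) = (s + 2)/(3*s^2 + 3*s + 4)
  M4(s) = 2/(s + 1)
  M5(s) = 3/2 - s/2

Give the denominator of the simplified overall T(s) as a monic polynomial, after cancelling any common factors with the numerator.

Step 1. apply the feedback formula to M1, M2, giving (-3*s^2 + 11*s + 4)/(s^3 + 10*s^2 + 7*s + 8)
Step 2. combine M3, M4 in parallel, giving (7*s^2 + 9*s + 10)/(3*s^3 + 6*s^2 + 7*s + 4)
Step 3. combine [M1/(1+M1*M2)], (M3+M4), M5 in series, giving (21*s^5 - 113*s^4 + 53*s^3 + 145*s^2 + 398*s + 120)/(6*s^6 + 72*s^5 + 176*s^4 + 280*s^3 + 274*s^2 + 168*s + 64)
T(s) is the step-3 result (common factors already cancelled). Leading coefficient of the denominator: 6. Divide through by 6 for the monic polynomial.

Answer: s^6 + 12*s^5 + 88*s^4/3 + 140*s^3/3 + 137*s^2/3 + 28*s + 32/3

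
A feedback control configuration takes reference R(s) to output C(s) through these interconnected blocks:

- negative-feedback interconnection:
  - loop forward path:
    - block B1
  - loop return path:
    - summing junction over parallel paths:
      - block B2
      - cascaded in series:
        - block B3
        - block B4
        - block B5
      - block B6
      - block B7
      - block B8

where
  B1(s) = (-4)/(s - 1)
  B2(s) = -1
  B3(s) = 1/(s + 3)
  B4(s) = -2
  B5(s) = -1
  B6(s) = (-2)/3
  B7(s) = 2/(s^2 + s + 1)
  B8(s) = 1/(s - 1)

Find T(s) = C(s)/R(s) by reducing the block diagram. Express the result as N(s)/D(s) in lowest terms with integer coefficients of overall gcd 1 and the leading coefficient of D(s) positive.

Step 1: combine B3, B4, B5 in series; result 2/(s + 3)
Step 2: combine B2, (B3*B4*B5), B6, B7, B8 in parallel; result (-5*s^4 - 6*s^3 + 18*s^2 + 29*s)/(3*s^4 + 9*s^3 - 3*s - 9)
Step 3: feedback reduction of B1, (B2+(B3*B4*B5)+B6+B7+B8), which is the overall transfer function T(s) = C(s)/R(s) in lowest terms

Therefore the answer is (-12*s^4 - 36*s^3 + 12*s + 36)/(3*s^5 + 26*s^4 + 15*s^3 - 75*s^2 - 122*s + 9).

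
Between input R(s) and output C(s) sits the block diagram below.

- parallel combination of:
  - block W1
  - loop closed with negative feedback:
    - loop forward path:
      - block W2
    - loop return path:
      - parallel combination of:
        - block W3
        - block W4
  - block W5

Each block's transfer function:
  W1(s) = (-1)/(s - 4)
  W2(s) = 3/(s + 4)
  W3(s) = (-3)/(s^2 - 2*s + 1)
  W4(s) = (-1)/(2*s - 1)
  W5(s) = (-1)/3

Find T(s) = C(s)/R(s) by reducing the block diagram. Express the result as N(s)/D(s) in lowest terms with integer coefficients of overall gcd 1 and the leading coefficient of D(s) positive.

First reduce the diagram to T(s).

[1] sum the parallel branches W3, W4: (-s^2 - 4*s + 2)/(2*s^3 - 5*s^2 + 4*s - 1)
[2] reduce the feedback loop with forward W2 and return (W3+W4): (6*s^3 - 15*s^2 + 12*s - 3)/(2*s^4 + 3*s^3 - 19*s^2 + 3*s + 2)
[3] reduce the parallel group W1, [W2/(1+W2*(W3+W4))], W5: this yields T(s), and no further normalization is needed

Answer: (-2*s^5 + 17*s^4 - 95*s^3 + 194*s^2 - 152*s + 38)/(6*s^5 - 15*s^4 - 93*s^3 + 237*s^2 - 30*s - 24)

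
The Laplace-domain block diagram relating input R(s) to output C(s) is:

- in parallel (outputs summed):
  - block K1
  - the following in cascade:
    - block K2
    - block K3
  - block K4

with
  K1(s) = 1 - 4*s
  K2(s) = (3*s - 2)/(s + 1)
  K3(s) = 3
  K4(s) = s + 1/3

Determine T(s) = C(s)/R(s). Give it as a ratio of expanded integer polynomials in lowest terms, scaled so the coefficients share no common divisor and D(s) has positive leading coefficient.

[1] cascade K2, K3; result (9*s - 6)/(s + 1)
[2] sum the parallel branches K1, (K2*K3), K4 - this is the overall T(s), already in the required normalized form

Final answer: (-9*s^2 + 22*s - 14)/(3*s + 3)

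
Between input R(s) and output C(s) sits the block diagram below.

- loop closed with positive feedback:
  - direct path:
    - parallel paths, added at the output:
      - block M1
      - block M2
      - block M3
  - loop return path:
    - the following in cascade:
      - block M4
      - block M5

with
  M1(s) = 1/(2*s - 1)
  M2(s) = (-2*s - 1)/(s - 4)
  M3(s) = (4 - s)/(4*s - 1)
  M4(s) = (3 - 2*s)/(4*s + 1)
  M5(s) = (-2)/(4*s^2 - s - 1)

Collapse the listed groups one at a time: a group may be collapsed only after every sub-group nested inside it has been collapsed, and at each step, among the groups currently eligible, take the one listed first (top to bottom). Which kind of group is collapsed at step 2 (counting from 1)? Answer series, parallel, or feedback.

Answer: series

Working:
Step 1: parallel reduction of M1, M2, M3
Step 2: cascade M4, M5
Step 3: apply the feedback formula to (M1+M2+M3), (M4*M5)
Step 2: series.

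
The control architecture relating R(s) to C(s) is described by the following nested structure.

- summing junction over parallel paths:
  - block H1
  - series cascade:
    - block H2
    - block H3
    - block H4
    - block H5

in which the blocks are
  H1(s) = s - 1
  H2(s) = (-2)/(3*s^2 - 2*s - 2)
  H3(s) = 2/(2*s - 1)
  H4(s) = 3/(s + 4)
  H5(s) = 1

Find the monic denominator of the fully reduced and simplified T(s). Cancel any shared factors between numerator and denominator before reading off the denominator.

(1) series reduction of H2, H3, H4, H5 = (-12)/(6*s^4 + 17*s^3 - 30*s^2 - 6*s + 8)
(2) sum the parallel branches H1, (H2*H3*H4*H5) = (6*s^5 + 11*s^4 - 47*s^3 + 24*s^2 + 14*s - 20)/(6*s^4 + 17*s^3 - 30*s^2 - 6*s + 8)
T(s) is the step-2 result (common factors already cancelled). Leading coefficient of the denominator: 6. Divide through by 6 for the monic polynomial.

Therefore the answer is s^4 + 17*s^3/6 - 5*s^2 - s + 4/3.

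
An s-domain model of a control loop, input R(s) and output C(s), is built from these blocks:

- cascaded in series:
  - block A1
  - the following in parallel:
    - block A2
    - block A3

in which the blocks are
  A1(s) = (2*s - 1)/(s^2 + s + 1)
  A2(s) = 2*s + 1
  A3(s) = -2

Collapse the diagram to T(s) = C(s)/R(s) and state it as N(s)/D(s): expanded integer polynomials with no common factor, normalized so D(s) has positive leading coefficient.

1. sum the parallel branches A2, A3: 2*s - 1
2. multiply A1, (A2+A3) (series), which is the overall transfer function T(s) = C(s)/R(s) in lowest terms

Hence the answer: (4*s^2 - 4*s + 1)/(s^2 + s + 1)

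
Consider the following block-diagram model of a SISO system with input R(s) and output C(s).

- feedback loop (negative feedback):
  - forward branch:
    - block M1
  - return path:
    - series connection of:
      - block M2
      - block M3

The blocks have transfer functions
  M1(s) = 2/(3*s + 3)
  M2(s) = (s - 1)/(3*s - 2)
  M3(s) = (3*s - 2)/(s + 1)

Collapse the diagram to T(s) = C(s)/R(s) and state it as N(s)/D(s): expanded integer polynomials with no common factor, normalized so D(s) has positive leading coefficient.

The answer is (2*s + 2)/(3*s^2 + 8*s + 1).

Reasoning:
1. multiply M2, M3 (series), giving (s - 1)/(s + 1)
2. feedback reduction of M1, (M2*M3); the result is T(s) itself (integer coefficients, no common factor, positive leading denominator coefficient)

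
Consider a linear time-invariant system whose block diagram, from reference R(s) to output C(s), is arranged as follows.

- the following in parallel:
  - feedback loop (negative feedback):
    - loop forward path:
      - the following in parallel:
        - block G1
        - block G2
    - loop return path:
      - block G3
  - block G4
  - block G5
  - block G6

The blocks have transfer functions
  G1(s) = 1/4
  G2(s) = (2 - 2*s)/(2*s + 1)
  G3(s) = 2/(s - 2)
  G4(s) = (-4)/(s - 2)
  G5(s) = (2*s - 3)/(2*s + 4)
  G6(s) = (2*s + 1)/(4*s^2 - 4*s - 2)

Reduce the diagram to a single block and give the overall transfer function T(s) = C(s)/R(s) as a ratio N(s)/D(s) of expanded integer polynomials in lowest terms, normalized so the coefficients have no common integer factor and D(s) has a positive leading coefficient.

[1] combine G1, G2 in parallel, giving (9 - 6*s)/(8*s + 4)
[2] feedback reduction of (G1+G2), G3, giving (-6*s^2 + 21*s - 18)/(8*s^2 - 24*s + 10)
[3] parallel reduction of [(G1+G2)/(1+(G1+G2)*G3)], G4, G5, G6 - this is the overall T(s), already in the required normalized form

Hence the answer: (4*s^6 - 122*s^5 + 416*s^4 - 361*s^3 + 51*s^2 + 3*s - 42)/(16*s^6 - 64*s^5 - 4*s^4 + 260*s^3 - 250*s^2 - 16*s + 40)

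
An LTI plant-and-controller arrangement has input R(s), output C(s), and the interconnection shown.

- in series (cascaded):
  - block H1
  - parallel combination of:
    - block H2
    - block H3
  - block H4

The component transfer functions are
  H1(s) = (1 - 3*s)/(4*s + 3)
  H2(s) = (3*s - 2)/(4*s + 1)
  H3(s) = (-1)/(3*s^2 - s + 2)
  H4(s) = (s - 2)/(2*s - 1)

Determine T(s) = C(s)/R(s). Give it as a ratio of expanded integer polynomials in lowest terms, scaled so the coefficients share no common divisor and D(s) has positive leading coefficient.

Step 1: combine H2, H3 in parallel -> (9*s^3 - 9*s^2 + 4*s - 5)/(12*s^3 - s^2 + 7*s + 2)
Step 2: series reduction of H1, (H2+H3), H4, giving the overall T(s)

Therefore the answer is (-27*s^5 + 90*s^4 - 93*s^3 + 61*s^2 - 43*s + 10)/(96*s^5 + 16*s^4 + 18*s^3 + 33*s^2 - 17*s - 6).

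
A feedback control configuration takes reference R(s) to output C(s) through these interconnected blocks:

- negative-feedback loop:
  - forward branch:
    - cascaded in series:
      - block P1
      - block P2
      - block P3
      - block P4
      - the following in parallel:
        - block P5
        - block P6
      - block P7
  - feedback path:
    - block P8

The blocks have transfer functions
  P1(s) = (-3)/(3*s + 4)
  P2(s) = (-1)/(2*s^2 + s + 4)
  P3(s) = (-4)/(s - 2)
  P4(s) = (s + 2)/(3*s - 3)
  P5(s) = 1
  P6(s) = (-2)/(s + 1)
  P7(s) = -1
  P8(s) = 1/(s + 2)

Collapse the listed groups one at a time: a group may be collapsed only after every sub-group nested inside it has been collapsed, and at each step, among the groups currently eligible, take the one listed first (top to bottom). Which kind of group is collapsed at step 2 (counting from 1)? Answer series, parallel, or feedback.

Answer: series

Working:
(1) parallel reduction of P5, P6
(2) reduce the series chain P1, P2, P3, P4, (P5+P6), P7
(3) close the feedback loop around (P1*P2*P3*P4*(P5+P6)*P7), P8
At step 2 the group reduced is series.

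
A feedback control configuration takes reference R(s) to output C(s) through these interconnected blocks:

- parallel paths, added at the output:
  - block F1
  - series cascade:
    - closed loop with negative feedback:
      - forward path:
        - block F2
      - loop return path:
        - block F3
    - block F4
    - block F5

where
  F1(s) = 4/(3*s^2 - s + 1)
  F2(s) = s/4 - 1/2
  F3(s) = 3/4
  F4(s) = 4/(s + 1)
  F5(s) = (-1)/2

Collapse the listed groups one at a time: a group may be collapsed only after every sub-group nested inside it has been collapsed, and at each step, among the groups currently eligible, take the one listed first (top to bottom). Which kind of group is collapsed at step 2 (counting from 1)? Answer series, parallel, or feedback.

Step 1. reduce the feedback loop with forward F2 and return F3
Step 2. multiply [F2/(1+F2*F3)], F4, F5 (series)
Step 3. combine F1, ([F2/(1+F2*F3)]*F4*F5) in parallel
Step 2: series.

Hence the answer: series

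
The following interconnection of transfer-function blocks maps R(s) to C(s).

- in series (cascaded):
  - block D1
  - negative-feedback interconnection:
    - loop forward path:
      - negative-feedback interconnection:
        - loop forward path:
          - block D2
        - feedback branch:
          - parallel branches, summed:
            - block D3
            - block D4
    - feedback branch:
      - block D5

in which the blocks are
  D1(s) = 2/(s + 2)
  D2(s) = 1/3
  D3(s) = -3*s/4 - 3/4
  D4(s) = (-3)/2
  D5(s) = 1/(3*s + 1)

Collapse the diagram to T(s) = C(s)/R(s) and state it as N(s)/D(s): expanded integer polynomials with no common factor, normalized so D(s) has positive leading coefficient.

[1] combine D3, D4 in parallel: -3*s/4 - 9/4
[2] close the feedback loop around D2, (D3+D4): (-4)/(3*s - 3)
[3] collapse the loop ([D2/(1+D2*(D3+D4))] forward, D5 return): (-12*s - 4)/(9*s^2 - 6*s - 7)
[4] cascade D1, [[D2/(1+D2*(D3+D4))]/(1+[D2/(1+D2*(D3+D4))]*D5)] - this is the overall T(s), already in the required normalized form

Hence the answer: (-24*s - 8)/(9*s^3 + 12*s^2 - 19*s - 14)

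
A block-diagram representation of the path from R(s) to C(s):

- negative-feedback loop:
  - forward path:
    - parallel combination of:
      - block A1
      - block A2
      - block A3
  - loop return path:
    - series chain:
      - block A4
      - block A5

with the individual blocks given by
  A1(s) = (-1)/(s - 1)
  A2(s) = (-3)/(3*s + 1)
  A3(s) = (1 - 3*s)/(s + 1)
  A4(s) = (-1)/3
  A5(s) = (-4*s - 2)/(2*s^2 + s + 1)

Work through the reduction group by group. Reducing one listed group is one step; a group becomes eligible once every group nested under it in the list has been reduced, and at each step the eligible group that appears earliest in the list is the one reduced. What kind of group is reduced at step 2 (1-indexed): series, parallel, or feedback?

Step 1 - reduce the parallel group A1, A2, A3
Step 2 - cascade A4, A5
Step 3 - close the feedback loop around (A1+A2+A3), (A4*A5)
So the answer for step 2 is series.

Hence the answer: series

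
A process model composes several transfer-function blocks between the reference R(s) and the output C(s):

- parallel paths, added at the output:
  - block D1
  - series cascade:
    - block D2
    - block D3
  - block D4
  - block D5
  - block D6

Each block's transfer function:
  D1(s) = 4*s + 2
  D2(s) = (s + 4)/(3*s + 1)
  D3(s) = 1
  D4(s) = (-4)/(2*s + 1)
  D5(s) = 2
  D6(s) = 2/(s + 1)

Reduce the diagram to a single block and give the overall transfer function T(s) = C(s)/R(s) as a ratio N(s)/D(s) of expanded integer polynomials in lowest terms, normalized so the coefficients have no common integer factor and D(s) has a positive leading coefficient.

Answer: (24*s^4 + 70*s^3 + 79*s^2 + 35*s + 6)/(6*s^3 + 11*s^2 + 6*s + 1)

Working:
Step 1 - cascade D2, D3, giving (s + 4)/(3*s + 1)
Step 2 - add D1, (D2*D3), D4, D5, D6 (parallel), which is the overall transfer function T(s) = C(s)/R(s) in lowest terms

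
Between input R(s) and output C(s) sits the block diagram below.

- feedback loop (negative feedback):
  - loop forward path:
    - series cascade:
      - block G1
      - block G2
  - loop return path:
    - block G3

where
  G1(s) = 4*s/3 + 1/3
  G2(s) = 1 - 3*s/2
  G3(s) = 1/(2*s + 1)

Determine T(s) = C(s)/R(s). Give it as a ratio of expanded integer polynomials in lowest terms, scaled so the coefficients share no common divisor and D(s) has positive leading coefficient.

Step 1: multiply G1, G2 (series), giving -2*s^2 + 5*s/6 + 1/3
Step 2: feedback reduction of (G1*G2), G3, which is the overall transfer function T(s) = C(s)/R(s) in lowest terms

Final answer: (24*s^3 + 2*s^2 - 9*s - 2)/(12*s^2 - 17*s - 8)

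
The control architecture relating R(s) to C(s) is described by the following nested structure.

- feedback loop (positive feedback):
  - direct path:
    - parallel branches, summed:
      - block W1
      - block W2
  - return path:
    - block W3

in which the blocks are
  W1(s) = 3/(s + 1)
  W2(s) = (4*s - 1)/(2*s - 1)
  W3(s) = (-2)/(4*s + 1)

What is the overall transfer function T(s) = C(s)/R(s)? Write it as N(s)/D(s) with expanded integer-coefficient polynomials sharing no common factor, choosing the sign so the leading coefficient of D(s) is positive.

[1] add W1, W2 (parallel) gives (4*s^2 + 9*s - 4)/(2*s^2 + s - 1)
[2] close the feedback loop around (W1+W2), W3, giving the overall T(s)

Hence the answer: (16*s^3 + 40*s^2 - 7*s - 4)/(8*s^3 + 14*s^2 + 15*s - 9)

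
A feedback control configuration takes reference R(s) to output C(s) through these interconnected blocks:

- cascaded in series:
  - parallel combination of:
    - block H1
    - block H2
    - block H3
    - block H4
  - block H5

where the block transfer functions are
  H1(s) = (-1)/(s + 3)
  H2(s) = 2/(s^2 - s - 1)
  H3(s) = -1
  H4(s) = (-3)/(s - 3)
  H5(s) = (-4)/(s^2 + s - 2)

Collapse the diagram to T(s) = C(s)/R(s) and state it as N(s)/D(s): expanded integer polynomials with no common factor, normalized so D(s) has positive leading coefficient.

1. reduce the parallel group H1, H2, H3, H4: (-s^4 - 3*s^3 + 10*s^2 + s - 21)/(s^4 - s^3 - 10*s^2 + 9*s + 9)
2. reduce the series chain (H1+H2+H3+H4), H5 - this is the overall T(s), already in the required normalized form

Answer: (4*s^4 + 12*s^3 - 40*s^2 - 4*s + 84)/(s^6 - 13*s^4 + s^3 + 38*s^2 - 9*s - 18)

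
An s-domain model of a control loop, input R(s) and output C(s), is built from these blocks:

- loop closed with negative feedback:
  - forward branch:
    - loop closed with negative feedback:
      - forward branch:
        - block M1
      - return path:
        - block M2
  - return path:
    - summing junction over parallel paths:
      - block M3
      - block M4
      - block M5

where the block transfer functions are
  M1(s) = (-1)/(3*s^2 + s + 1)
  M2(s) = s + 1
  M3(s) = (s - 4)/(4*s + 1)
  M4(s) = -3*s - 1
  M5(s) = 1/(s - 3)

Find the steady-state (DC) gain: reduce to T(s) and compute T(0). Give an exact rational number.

The answer is -3/16.

Reasoning:
1. collapse the loop (M1 forward, M2 return) = (-1)/(3*s^2)
2. reduce the parallel group M3, M4, M5 = (-12*s^3 + 30*s^2 + 17*s + 16)/(4*s^2 - 11*s - 3)
3. feedback reduction of [M1/(1+M1*M2)], (M3+M4+M5) = (-4*s^2 + 11*s + 3)/(12*s^4 - 21*s^3 - 39*s^2 - 17*s - 16)
Step 3 gives the overall T(s). Then T(0) = 3/(-16) = -3/16.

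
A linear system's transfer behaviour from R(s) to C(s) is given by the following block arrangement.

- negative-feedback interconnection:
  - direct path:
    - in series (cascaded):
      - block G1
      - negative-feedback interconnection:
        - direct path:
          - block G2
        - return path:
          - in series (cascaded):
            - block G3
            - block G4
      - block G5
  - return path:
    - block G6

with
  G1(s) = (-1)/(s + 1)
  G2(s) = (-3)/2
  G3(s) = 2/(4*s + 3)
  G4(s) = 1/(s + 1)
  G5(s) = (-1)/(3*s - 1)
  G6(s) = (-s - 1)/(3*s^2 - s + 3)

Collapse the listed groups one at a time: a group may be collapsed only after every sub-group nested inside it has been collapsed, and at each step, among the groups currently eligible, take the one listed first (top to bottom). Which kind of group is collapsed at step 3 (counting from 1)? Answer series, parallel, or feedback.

Step 1 - multiply G3, G4 (series)
Step 2 - close the feedback loop around G2, (G3*G4)
Step 3 - series reduction of G1, [G2/(1+G2*(G3*G4))], G5
Step 4 - apply the feedback formula to (G1*[G2/(1+G2*(G3*G4))]*G5), G6
At step 3 the group reduced is series.

Hence the answer: series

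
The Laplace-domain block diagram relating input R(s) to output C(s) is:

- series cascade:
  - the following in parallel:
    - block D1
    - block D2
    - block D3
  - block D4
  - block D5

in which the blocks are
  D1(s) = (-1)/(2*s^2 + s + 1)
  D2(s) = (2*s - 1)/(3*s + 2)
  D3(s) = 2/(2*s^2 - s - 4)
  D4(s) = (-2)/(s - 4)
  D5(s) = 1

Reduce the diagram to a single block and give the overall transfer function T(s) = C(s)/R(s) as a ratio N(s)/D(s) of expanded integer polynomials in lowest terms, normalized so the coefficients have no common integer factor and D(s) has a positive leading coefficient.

Reducing step by step:

Step 1. reduce the parallel group D1, D2, D3, giving (8*s^5 - 4*s^4 - 8*s^3 + 10*s^2 + 21*s + 16)/(12*s^5 + 8*s^4 - 21*s^3 - 29*s^2 - 22*s - 8)
Step 2. series reduction of (D1+D2+D3), D4, D5, which is the overall transfer function T(s) = C(s)/R(s) in lowest terms

Answer: (-16*s^5 + 8*s^4 + 16*s^3 - 20*s^2 - 42*s - 32)/(12*s^6 - 40*s^5 - 53*s^4 + 55*s^3 + 94*s^2 + 80*s + 32)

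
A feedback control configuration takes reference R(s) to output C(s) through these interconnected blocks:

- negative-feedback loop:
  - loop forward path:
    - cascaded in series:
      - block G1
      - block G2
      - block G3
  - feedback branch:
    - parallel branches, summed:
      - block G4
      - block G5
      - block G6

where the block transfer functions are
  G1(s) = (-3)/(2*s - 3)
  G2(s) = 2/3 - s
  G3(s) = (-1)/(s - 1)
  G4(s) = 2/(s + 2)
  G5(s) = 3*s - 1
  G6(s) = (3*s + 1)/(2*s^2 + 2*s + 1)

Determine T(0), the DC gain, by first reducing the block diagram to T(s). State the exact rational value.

1. series reduction of G1, G2, G3, giving (2 - 3*s)/(2*s^2 - 5*s + 3)
2. combine G4, G5, G6 in parallel, giving (6*s^4 + 16*s^3 + 16*s^2 + 12*s + 2)/(2*s^3 + 6*s^2 + 5*s + 2)
3. collapse the loop ((G1*G2*G3) forward, (G4+G5+G6) return), giving (6*s^4 + 14*s^3 + 3*s^2 - 4*s - 4)/(14*s^5 + 34*s^4 + 30*s^3 + 7*s^2 - 23*s - 10)
Step 3 gives the overall T(s). Then T(0) = -4/(-10) = 2/5.

Final answer: 2/5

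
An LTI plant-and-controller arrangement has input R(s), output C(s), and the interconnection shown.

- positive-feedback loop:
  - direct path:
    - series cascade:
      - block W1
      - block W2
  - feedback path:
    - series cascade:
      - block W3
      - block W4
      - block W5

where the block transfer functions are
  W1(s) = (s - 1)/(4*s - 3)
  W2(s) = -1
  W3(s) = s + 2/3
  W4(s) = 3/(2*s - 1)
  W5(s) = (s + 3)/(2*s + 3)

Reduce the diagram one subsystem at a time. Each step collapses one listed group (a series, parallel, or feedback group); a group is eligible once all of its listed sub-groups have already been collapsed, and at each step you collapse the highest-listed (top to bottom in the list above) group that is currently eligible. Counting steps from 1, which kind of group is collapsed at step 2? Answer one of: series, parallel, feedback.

Answer: series

Working:
[1] cascade W1, W2
[2] cascade W3, W4, W5
[3] reduce the feedback loop with forward (W1*W2) and return (W3*W4*W5)
So the answer for step 2 is series.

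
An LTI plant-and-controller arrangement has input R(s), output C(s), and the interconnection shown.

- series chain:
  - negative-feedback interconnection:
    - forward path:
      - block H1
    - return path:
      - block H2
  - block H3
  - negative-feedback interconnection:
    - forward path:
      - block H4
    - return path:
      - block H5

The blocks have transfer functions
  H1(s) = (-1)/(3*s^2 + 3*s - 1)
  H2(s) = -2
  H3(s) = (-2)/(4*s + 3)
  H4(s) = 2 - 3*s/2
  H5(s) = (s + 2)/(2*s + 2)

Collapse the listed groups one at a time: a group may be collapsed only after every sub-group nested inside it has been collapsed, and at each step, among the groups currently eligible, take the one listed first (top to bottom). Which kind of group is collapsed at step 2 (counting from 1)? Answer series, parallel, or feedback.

Answer: feedback

Working:
Step 1. feedback reduction of H1, H2
Step 2. feedback reduction of H4, H5
Step 3. cascade [H1/(1+H1*H2)], H3, [H4/(1+H4*H5)]
Step 2 collapses a feedback group.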